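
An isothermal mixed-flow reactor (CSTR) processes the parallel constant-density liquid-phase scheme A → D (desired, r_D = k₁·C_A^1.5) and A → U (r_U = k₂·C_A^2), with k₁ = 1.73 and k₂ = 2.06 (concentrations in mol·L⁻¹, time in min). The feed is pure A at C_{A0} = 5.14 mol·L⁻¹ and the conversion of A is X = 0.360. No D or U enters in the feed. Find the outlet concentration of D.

0.586 mol·L⁻¹

Exit C_A = C_{A0}(1−X) = 5.14×0.640 = 3.290 mol·L⁻¹.
Rates in a CSTR are evaluated at the outlet concentration: r_D = 1.73×3.290^1.5 = 10.32, r_U = 2.06×3.290^2 = 22.29.
Fraction of consumed A going to D: r_D/(r_D+r_U) = 0.3165.
C_D = 0.3165·C_{A0}·X = 0.3165×5.14×0.360 = 0.586 mol·L⁻¹.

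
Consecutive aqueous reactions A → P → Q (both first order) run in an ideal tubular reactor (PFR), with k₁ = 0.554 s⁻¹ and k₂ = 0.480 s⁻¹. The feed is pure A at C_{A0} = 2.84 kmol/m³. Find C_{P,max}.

1.12 kmol/m³

Evaluating C_P at τ_opt = ln(k₂/k₁)/(k₂−k₁) gives C_{P,max}/C_{A0} = (k₁/k₂)^[k₂/(k₂−k₁)].
= (0.554/0.480)^(0.480/(0.480−0.554)) = (1.154)^(-6.486) = 0.3945.
C_{P,max} = 0.3945×2.84 = 1.12 kmol/m³.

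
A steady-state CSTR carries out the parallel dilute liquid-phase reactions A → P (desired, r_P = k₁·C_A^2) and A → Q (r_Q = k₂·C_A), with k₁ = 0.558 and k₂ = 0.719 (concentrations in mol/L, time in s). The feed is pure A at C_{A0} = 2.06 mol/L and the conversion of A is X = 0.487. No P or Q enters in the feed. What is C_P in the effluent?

0.452 mol/L

Exit C_A = C_{A0}(1−X) = 2.06×0.513 = 1.057 mol/L.
A CSTR operates uniformly at the exit composition, giving r_P = 0.6232 and r_Q = 0.7598 (each k·C_A^n at C_A = 1.057).
Fraction of consumed A going to P: r_P/(r_P+r_Q) = 0.4506.
C_P = 0.4506·C_{A0}·X = 0.4506×2.06×0.487 = 0.452 mol/L.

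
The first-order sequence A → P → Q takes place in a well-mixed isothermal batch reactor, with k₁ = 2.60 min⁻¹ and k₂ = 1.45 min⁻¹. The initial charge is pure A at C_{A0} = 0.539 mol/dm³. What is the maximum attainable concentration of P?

For a first-order series the maximum intermediate yield is C_{P,max}/C_{A0} = (k₁/k₂)^[k₂/(k₂−k₁)].
= (2.60/1.45)^(1.45/(1.45−2.60)) = (1.793)^(-1.261) = 0.4789.
C_{P,max} = 0.4789×0.539 = 0.258 mol/dm³.

0.258 mol/dm³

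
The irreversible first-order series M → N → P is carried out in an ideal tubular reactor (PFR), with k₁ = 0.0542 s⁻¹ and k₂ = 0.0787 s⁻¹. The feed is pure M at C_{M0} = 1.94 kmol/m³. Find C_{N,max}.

Evaluating C_N at τ_opt = ln(k₂/k₁)/(k₂−k₁) gives C_{N,max}/C_{M0} = (k₁/k₂)^[k₂/(k₂−k₁)].
= (0.0542/0.0787)^(0.0787/(0.0787−0.0542)) = (0.6887)^(3.212) = 0.3018.
C_{N,max} = 0.3018×1.94 = 0.585 kmol/m³.

0.585 kmol/m³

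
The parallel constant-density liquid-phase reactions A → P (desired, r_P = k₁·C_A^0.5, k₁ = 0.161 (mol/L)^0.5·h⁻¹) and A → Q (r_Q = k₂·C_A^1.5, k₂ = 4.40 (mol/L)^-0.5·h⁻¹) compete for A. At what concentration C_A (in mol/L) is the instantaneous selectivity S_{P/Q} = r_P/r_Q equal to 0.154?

0.238 mol/L

S_{P/Q} = (k₁/k₂)·C_A⁻¹ ⇒ C_A = (S·k₂/k₁)^(-1).
= (0.154×4.40/0.161)^(-1) = (4.209)^(-1) = 0.238 mol/L.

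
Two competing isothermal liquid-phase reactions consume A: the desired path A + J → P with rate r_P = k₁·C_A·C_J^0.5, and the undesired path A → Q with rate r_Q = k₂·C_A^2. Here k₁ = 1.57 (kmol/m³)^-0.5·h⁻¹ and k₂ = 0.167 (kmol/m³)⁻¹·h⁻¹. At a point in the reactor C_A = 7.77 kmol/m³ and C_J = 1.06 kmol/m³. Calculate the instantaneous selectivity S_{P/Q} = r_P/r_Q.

1.25

S_{P/Q} = r_P/r_Q = (k₁·C_A·C_J^0.5)/(k₂·C_A^2) = (k₁/k₂)·C_A⁻¹·C_J^0.5.
= (1.57×7.770×1.060^0.5) / (0.167×7.770^2) = 12.56/10.08 = 1.25.
The undesired path is higher order in A, so low C_A (CSTR or dilute feed) favours P.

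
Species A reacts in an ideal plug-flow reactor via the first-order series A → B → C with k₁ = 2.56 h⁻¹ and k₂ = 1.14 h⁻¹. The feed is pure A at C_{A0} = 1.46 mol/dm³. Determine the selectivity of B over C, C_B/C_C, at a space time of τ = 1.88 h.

For first-order series with pure A initially, C_B(τ) = k₁C_{A0}/(k₂−k₁)·(e^(−k₁τ) − e^(−k₂τ)).
e^(−k₁τ) = e^(−2.56×1.88) = e^(−4.813) = 0.008125; e^(−k₂τ) = e^(−2.143) = 0.1173.
C_B = 2.56×1.46/(1.14−2.56) × (0.008125−0.1173) = (-2.632)×(-0.1092) = 0.2873 mol/dm³.
C_A = C_{A0}e^(−k₁τ) = 0.01186 mol/dm³, so C_C = C_{A0}−C_A−C_B = 1.161 mol/dm³; C_B/C_C = 0.247.

0.247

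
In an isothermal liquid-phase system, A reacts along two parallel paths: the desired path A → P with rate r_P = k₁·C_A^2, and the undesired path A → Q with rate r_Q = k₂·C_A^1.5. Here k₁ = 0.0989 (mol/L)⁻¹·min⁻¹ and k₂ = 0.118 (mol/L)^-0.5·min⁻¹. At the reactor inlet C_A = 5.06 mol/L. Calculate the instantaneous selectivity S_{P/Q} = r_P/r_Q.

S_{P/Q} = r_P/r_Q = (k₁·C_A^2)/(k₂·C_A^1.5) = (k₁/k₂)·C_A^0.5.
= (0.0989×5.060^2) / (0.118×5.060^1.5) = 2.532/1.343 = 1.89.

1.89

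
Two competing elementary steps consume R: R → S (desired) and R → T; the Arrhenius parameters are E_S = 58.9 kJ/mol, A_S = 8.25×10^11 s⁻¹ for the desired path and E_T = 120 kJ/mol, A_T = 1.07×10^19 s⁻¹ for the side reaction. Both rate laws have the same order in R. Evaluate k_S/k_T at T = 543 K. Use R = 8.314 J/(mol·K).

k_S/k_T = (A_S/A_T)·exp[−(E_S−E_T)/(RT)] = (A_S/A_T)·exp[(E_T−E_S)/(RT)].
(E_T−E_S)/(RT) = (120−58.9)×10³/(8.314×543) = 61100/4515 = 13.53.
k_S/k_T = (8.25×10^11/1.07×10^19)·exp(13.53) = 7.710×10^-8 × 7.548×10^5 = 0.0582.

0.0582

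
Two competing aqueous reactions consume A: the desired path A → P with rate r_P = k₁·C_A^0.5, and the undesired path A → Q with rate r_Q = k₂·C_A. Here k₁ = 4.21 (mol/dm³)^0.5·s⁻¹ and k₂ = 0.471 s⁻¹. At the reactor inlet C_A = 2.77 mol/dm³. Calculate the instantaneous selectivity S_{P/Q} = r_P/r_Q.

S_{P/Q} = r_P/r_Q = (k₁·C_A^0.5)/(k₂·C_A) = (k₁/k₂)·C_A^-0.5.
= (4.21×2.770^0.5) / (0.471×2.770) = 7.007/1.305 = 5.37.
The undesired path is higher order in A, so low C_A (CSTR or dilute feed) favours P.

5.37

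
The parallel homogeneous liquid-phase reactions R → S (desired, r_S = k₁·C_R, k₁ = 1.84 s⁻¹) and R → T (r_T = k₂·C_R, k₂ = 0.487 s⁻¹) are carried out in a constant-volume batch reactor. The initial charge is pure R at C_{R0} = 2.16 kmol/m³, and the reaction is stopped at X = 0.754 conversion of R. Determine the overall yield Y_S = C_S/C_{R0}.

0.596

C_R = C_{R0}(1−X) = 0.5314 kmol/m³.
Both paths are first order in R, so the instantaneous fraction to S is constant: dC_S/d(−C_R) = k₁/(k₁+k₂) = 0.7907.
C_S = 0.7907·(C_{R0}−C_R) = 0.7907×1.629 = 1.29 kmol/m³.
Y_S = C_S/C_{R0} = 1.288/2.16 = 0.596.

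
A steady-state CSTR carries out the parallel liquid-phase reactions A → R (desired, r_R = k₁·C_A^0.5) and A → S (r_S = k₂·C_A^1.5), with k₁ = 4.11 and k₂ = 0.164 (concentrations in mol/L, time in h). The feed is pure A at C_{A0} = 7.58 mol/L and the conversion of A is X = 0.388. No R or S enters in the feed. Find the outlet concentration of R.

2.48 mol/L

Exit C_A = C_{A0}(1−X) = 7.58×0.612 = 4.639 mol/L.
Rates in a CSTR are evaluated at the outlet concentration: r_R = 4.11×4.639^0.5 = 8.852, r_S = 0.164×4.639^1.5 = 1.639.
Fraction of consumed A going to R: r_R/(r_R+r_S) = 0.8438.
C_R = 0.8438·C_{A0}·X = 0.8438×7.58×0.388 = 2.48 mol/L.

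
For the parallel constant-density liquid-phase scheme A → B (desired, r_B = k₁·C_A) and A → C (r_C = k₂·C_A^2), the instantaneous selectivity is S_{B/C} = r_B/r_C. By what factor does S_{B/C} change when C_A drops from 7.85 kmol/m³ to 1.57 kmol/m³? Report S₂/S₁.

S_{B/C} = (k₁/k₂)·C_A⁻¹, so S₂/S₁ = (C_{A,2}/C_{A,1})⁻¹.
= 7.85/1.57 = 5.00.

5.00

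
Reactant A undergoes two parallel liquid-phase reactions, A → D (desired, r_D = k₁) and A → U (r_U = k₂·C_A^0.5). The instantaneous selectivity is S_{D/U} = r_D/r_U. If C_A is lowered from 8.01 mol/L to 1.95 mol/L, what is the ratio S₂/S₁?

S_{D/U} = (k₁/k₂)·C_A^-0.5, so S₂/S₁ = (C_{A,2}/C_{A,1})^-0.5.
= (1.95/8.01)^(-0.5) = (0.2434)^(-0.5) = 2.03.

2.03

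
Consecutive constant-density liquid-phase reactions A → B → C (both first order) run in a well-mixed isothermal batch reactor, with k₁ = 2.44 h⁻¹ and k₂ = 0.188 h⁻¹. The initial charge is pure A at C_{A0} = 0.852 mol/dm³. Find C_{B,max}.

0.688 mol/dm³

Evaluating C_B at t_opt = ln(k₂/k₁)/(k₂−k₁) gives C_{B,max}/C_{A0} = (k₁/k₂)^[k₂/(k₂−k₁)].
= (2.44/0.188)^(0.188/(0.188−2.44)) = (12.98)^(-0.08348) = 0.8074.
C_{B,max} = 0.8074×0.852 = 0.688 mol/dm³.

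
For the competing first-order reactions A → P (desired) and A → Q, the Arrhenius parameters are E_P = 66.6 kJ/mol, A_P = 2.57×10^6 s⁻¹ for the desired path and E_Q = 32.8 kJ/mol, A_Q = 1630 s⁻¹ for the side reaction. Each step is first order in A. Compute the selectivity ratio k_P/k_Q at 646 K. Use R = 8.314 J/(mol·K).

With equal orders, S_{P/Q} = k_P/k_Q = (A_P/A_Q)·exp[(E_Q−E_P)/(RT)].
(E_Q−E_P)/(RT) = (32.8−66.6)×10³/(8.314×646) = -33800/5371 = -6.293.
k_P/k_Q = (2.57×10^6/1630)·exp(-6.293) = 1577 × 0.001849 = 2.91.
Since E_P > E_Q, raising the temperature improves selectivity toward P.

2.91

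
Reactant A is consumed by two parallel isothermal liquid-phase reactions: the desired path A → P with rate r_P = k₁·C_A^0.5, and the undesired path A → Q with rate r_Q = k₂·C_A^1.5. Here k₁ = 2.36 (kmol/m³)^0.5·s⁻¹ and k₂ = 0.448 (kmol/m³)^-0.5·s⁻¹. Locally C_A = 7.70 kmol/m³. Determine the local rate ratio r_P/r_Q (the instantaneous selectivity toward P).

S_{P/Q} = r_P/r_Q = (k₁·C_A^0.5)/(k₂·C_A^1.5) = (k₁/k₂)·C_A⁻¹.
= (2.36×7.700^0.5) / (0.448×7.700^1.5) = 6.549/9.572 = 0.684.
The undesired path is higher order in A, so low C_A (CSTR or dilute feed) favours P.

0.684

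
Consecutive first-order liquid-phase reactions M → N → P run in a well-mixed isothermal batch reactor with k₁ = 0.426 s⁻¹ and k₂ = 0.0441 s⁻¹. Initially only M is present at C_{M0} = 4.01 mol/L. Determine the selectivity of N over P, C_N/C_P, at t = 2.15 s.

For first-order series with pure M initially, C_N(t) = k₁C_{M0}/(k₂−k₁)·(e^(−k₁t) − e^(−k₂t)).
e^(−k₁t) = e^(−0.426×2.15) = e^(−0.9159) = 0.4002; e^(−k₂t) = e^(−0.09481) = 0.9095.
C_N = 0.426×4.01/(0.0441−0.426) × (0.4002−0.9095) = (-4.473)×(-0.5094) = 2.279 mol/L.
C_M = C_{M0}e^(−k₁t) = 1.605 mol/L, so C_P = C_{M0}−C_M−C_N = 0.1269 mol/L; C_N/C_P = 18.0.

18.0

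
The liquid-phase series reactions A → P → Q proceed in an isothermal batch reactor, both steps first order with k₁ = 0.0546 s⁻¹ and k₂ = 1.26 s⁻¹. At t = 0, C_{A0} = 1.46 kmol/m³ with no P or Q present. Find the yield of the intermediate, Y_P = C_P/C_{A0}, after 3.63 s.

For first-order series with pure A initially, C_P(t) = k₁C_{A0}/(k₂−k₁)·(e^(−k₁t) − e^(−k₂t)).
e^(−k₁t) = e^(−0.0546×3.63) = e^(−0.1982) = 0.8202; e^(−k₂t) = e^(−4.574) = 0.01032.
C_P = 0.0546×1.46/(1.26−0.0546) × (0.8202−0.01032) = 0.06613×0.8099 = 0.05356 kmol/m³.
Y_P = C_P/C_{A0} = 0.05356/1.46 = 0.0367.

0.0367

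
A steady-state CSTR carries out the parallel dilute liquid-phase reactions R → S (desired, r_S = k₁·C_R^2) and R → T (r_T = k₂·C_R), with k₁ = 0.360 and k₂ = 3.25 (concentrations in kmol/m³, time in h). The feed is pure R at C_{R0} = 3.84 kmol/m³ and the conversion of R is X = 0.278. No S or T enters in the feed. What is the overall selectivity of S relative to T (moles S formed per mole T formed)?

Exit C_R = C_{R0}(1−X) = 3.84×0.722 = 2.772 kmol/m³.
Rates in a CSTR are evaluated at the outlet concentration: r_S = 0.360×2.772^2 = 2.767, r_T = 3.25×2.772 = 9.011.
Overall selectivity = C_S/C_T = r_Sτ/(r_Tτ) = r_S/r_T = 0.307.

0.307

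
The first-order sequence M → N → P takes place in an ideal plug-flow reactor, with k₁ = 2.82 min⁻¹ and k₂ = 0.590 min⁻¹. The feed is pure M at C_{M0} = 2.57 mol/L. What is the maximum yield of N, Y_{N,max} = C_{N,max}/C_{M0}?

0.661

At the optimum, C_{N,max}/C_{M0} = (k₁/k₂)^[k₂/(k₂−k₁)].
= (2.82/0.590)^(0.590/(0.590−2.82)) = (4.780)^(-0.2646) = 0.6611.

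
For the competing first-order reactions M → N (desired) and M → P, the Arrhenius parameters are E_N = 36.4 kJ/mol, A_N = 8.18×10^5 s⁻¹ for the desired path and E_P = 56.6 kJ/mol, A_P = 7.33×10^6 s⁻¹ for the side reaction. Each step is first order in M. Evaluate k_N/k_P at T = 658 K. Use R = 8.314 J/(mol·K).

k_N/k_P = (A_N/A_P)·exp[−(E_N−E_P)/(RT)] = (A_N/A_P)·exp[(E_P−E_N)/(RT)].
(E_P−E_N)/(RT) = (56.6−36.4)×10³/(8.314×658) = 20200/5471 = 3.692.
k_N/k_P = (8.18×10^5/7.33×10^6)·exp(3.692) = 0.1116 × 40.14 = 4.48.
Since E_N < E_P, lowering the temperature improves selectivity toward N.

4.48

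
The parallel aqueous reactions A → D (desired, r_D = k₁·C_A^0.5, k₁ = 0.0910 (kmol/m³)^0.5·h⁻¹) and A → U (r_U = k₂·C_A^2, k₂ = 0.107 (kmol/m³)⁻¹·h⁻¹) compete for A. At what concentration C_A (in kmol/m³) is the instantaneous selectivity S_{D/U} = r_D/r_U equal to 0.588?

1.28 kmol/m³

S_{D/U} = (k₁/k₂)·C_A^-1.5 ⇒ C_A = (S·k₂/k₁)^(1/(-1.5)).
= (0.588×0.107/0.0910)^(-0.6667) = (0.6914)^(-0.6667) = 1.28 kmol/m³.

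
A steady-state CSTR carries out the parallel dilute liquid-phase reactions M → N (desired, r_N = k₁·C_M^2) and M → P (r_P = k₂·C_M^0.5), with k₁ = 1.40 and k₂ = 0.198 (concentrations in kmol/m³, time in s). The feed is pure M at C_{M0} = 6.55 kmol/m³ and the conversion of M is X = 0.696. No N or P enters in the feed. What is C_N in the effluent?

4.34 kmol/m³

Exit C_M = C_{M0}(1−X) = 6.55×0.304 = 1.991 kmol/m³.
A CSTR operates uniformly at the exit composition, giving r_N = 5.551 and r_P = 0.2794 (each k·C_M^n at C_M = 1.991).
Fraction of consumed M going to N: r_N/(r_N+r_P) = 0.9521.
C_N = 0.9521·C_{M0}·X = 0.9521×6.55×0.696 = 4.34 kmol/m³.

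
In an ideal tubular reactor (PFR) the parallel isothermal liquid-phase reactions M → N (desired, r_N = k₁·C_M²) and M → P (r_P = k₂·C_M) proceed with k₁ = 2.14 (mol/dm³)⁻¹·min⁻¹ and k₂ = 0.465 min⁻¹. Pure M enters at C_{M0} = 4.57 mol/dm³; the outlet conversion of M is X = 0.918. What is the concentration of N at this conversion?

C_M = C_{M0}(1−X) = 0.3747 mol/dm³.
Along a PFR/batch, dC_P/dC_M = −r_P/(r_N+r_P) = −k₂/(k₂+k₁·C_M).
Integrating from C_{M0} to C_M: C_P = (0.465/2.14)·ln[(0.465+2.14·4.57)/(0.465+2.14·0.375)] = 0.2173·ln(10.24/1.267) = 0.4542 mol/dm³.
Then C_N = (C_{M0}−C_M) − C_P = 4.195 − 0.4542 = 3.741 mol/dm³.

3.74 mol/dm³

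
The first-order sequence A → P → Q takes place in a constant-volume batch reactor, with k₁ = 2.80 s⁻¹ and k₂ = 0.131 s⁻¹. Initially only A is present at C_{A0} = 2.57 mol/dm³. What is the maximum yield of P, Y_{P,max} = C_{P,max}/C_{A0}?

0.860

For a first-order series the maximum intermediate yield is C_{P,max}/C_{A0} = (k₁/k₂)^[k₂/(k₂−k₁)].
= (2.80/0.131)^(0.131/(0.131−2.80)) = (21.37)^(-0.04908) = 0.8605.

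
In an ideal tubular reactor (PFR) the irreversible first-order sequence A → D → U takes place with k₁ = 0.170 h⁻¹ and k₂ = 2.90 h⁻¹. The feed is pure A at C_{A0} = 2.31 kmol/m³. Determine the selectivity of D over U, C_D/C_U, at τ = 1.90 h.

The intermediate concentration in a first-order A→B→C sequence is C_D = k₁C_{A0}(e^(−k₁τ) − e^(−k₂τ))/(k₂−k₁).
e^(−k₁τ) = e^(−0.170×1.90) = e^(−0.3230) = 0.7240; e^(−k₂τ) = e^(−5.510) = 0.004046.
C_D = 0.170×2.31/(2.90−0.170) × (0.7240−0.004046) = 0.1438×0.7199 = 0.1036 kmol/m³.
C_A = C_{A0}e^(−k₁τ) = 1.672 kmol/m³, so C_U = C_{A0}−C_A−C_D = 0.5341 kmol/m³; C_D/C_U = 0.194.

0.194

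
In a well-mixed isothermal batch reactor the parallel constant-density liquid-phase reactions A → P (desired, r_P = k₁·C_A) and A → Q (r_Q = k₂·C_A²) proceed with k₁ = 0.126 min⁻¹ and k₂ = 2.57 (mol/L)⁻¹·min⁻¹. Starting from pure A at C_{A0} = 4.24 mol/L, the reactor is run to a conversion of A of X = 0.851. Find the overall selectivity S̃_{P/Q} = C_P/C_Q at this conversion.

C_A = C_{A0}(1−X) = 0.6318 mol/L.
Along a PFR/batch, dC_P/dC_A = −r_P/(r_P+r_Q) = −k₁/(k₁+k₂·C_A).
Integrating from C_{A0} to C_A: C_P = (0.126/2.57)·ln[(0.126+2.57·4.24)/(0.126+2.57·0.632)] = 0.04903·ln(11.02/1.750) = 0.09024 mol/L.
C_Q = (C_{A0}−C_A)−C_P = 3.518 mol/L; S̃_{P/Q} = 0.09024/3.518 = 0.0257.

0.0257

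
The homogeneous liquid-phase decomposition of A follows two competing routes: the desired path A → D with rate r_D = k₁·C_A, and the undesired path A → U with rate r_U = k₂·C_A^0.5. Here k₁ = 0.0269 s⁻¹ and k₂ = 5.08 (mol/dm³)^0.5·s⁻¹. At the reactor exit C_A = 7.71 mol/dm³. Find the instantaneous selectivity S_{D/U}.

S_{D/U} = r_D/r_U = (k₁·C_A)/(k₂·C_A^0.5) = (k₁/k₂)·C_A^0.5.
= (0.0269×7.710) / (5.08×7.710^0.5) = 0.2074/14.11 = 0.0147.
Since the desired path is higher order in A, keeping C_A high (PFR or concentrated feed) favours D.

0.0147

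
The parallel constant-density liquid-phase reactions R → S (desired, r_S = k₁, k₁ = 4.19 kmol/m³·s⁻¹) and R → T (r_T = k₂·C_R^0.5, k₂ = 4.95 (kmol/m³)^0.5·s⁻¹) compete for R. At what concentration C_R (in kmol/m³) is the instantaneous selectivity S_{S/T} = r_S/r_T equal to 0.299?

8.01 kmol/m³

S_{S/T} = (k₁/k₂)·C_R^-0.5 ⇒ C_R = (S·k₂/k₁)^(-2).
= (0.299×4.95/4.19)^(-2) = (0.3532)^(-2) = 8.01 kmol/m³.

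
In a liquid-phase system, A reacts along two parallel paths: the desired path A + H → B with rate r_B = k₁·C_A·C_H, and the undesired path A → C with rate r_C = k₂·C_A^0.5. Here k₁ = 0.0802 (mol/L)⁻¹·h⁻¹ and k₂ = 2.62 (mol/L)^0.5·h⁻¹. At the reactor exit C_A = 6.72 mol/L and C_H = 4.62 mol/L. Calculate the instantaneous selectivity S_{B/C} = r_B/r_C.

0.367

S_{B/C} = r_B/r_C = (k₁·C_A·C_H)/(k₂·C_A^0.5) = (k₁/k₂)·C_A^0.5·C_H.
= (0.0802×6.720×4.620) / (2.62×6.720^0.5) = 2.490/6.792 = 0.367.
Since the desired path is higher order in A, keeping C_A high (PFR or concentrated feed) favours B.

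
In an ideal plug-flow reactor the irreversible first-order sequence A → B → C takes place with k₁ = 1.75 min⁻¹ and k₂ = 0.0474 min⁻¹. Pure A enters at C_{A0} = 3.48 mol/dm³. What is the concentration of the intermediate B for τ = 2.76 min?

The intermediate concentration in a first-order A→B→C sequence is C_B = k₁C_{A0}(e^(−k₁τ) − e^(−k₂τ))/(k₂−k₁).
e^(−k₁τ) = e^(−1.75×2.76) = e^(−4.830) = 0.007987; e^(−k₂τ) = e^(−0.1308) = 0.8774.
C_B = 1.75×3.48/(0.0474−1.75) × (0.007987−0.8774) = (-3.577)×(-0.8694) = 3.110 mol/dm³.

3.11 mol/dm³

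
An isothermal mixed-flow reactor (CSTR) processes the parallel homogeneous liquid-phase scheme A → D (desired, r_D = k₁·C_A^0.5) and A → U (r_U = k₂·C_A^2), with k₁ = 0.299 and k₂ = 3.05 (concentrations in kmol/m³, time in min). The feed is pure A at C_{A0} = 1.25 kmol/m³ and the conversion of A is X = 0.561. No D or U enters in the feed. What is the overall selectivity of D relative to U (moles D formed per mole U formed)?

0.241

Exit C_A = C_{A0}(1−X) = 1.25×0.439 = 0.5487 kmol/m³.
Rates in a CSTR are evaluated at the outlet concentration: r_D = 0.299×0.5487^0.5 = 0.2215, r_U = 3.05×0.5487^2 = 0.9184.
Overall selectivity = C_D/C_U = r_Dτ/(r_Uτ) = r_D/r_U = 0.241.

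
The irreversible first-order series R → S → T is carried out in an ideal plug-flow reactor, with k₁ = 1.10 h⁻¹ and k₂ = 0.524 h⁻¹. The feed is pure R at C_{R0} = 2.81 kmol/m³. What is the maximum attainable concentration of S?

At the optimum, C_{S,max}/C_{R0} = (k₁/k₂)^[k₂/(k₂−k₁)].
= (1.10/0.524)^(0.524/(0.524−1.10)) = (2.099)^(-0.9097) = 0.5093.
C_{S,max} = 0.5093×2.81 = 1.43 kmol/m³.

1.43 kmol/m³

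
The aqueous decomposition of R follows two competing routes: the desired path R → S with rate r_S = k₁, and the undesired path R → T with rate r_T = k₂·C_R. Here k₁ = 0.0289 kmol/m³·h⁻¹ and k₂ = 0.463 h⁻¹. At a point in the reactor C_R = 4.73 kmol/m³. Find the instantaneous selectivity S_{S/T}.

0.0132

S_{S/T} = r_S/r_T = (k₁)/(k₂·C_R) = (k₁/k₂)·C_R⁻¹.
= (0.0289) / (0.463×4.730) = 0.02890/2.190 = 0.0132.
The undesired path is higher order in R, so low C_R (CSTR or dilute feed) favours S.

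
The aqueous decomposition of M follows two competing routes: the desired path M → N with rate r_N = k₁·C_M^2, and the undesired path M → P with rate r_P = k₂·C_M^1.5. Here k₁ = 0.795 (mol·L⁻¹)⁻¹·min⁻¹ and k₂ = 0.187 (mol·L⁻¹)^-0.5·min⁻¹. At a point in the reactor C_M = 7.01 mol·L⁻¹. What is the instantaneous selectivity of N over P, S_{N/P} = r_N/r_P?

S_{N/P} = r_N/r_P = (k₁·C_M^2)/(k₂·C_M^1.5) = (k₁/k₂)·C_M^0.5.
= (0.795×7.010^2) / (0.187×7.010^1.5) = 39.07/3.471 = 11.3.

11.3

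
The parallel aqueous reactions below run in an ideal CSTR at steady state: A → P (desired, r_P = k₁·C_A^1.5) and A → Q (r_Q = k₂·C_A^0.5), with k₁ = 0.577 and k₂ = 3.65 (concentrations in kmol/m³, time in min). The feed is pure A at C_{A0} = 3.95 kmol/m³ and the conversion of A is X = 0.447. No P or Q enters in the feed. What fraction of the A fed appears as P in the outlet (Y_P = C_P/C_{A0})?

Exit C_A = C_{A0}(1−X) = 3.95×0.553 = 2.184 kmol/m³.
A CSTR operates uniformly at the exit composition, giving r_P = 1.863 and r_Q = 5.395 (each k·C_A^n at C_A = 2.184).
Fraction of consumed A going to P: r_P/(r_P+r_Q) = 0.2567.
C_P = 0.2567·C_{A0}·X = 0.2567×3.95×0.447 = 0.453 kmol/m³; Y_P = C_P/C_{A0} = 0.115.

0.115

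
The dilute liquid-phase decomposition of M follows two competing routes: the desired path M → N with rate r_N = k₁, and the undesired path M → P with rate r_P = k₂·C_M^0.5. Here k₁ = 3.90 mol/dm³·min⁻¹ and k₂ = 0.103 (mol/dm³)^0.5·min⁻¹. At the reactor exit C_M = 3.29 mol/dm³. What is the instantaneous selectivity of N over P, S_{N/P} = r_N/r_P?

S_{N/P} = r_N/r_P = (k₁)/(k₂·C_M^0.5) = (k₁/k₂)·C_M^-0.5.
= (3.90) / (0.103×3.290^0.5) = 3.900/0.1868 = 20.9.

20.9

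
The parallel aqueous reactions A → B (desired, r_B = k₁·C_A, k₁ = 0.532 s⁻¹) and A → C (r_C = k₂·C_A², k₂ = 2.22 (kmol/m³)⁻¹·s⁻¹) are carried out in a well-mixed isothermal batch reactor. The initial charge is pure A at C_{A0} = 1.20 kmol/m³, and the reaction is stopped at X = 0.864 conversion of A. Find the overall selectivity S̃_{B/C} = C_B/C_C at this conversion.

C_A = C_{A0}(1−X) = 0.1632 kmol/m³.
Along a PFR/batch, dC_B/dC_A = −r_B/(r_B+r_C) = −k₁/(k₁+k₂·C_A).
Integrating from C_{A0} to C_A: C_B = (0.532/2.22)·ln[(0.532+2.22·1.20)/(0.532+2.22·0.163)] = 0.2396·ln(3.196/0.8943) = 0.3052 kmol/m³.
C_C = (C_{A0}−C_A)−C_B = 0.7316 kmol/m³; S̃_{B/C} = 0.3052/0.7316 = 0.417.

0.417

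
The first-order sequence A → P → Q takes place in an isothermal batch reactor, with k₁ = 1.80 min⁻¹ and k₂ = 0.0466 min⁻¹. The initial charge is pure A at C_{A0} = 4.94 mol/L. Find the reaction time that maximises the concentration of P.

2.08 min

The intermediate peaks when r₁ = r₂, i.e. k₁e^(−k₁t) = k₂e^(−k₂t), giving t_opt = ln(k₂/k₁)/(k₂−k₁).
= ln(0.0466/1.80)/(0.0466−1.80) = ln(0.02589)/-1.753 = -3.654/-1.753 = 2.08 min.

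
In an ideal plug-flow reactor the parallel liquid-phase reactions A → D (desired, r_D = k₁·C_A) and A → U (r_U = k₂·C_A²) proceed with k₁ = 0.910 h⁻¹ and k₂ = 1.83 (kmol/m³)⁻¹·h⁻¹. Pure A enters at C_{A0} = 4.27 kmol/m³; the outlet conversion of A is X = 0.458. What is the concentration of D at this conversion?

C_A = C_{A0}(1−X) = 2.314 kmol/m³.
Along a PFR/batch, dC_D/dC_A = −r_D/(r_D+r_U) = −k₁/(k₁+k₂·C_A).
Integrating from C_{A0} to C_A: C_D = (0.910/1.83)·ln[(0.910+1.83·4.27)/(0.910+1.83·2.31)] = 0.4973·ln(8.724/5.145) = 0.2626 kmol/m³.

0.263 kmol/m³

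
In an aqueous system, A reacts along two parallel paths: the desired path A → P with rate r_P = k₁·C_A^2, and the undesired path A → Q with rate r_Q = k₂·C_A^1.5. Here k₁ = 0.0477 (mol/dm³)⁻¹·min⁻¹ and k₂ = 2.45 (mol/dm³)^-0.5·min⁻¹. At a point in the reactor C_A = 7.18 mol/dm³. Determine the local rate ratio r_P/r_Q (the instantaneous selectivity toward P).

S_{P/Q} = r_P/r_Q = (k₁·C_A^2)/(k₂·C_A^1.5) = (k₁/k₂)·C_A^0.5.
= (0.0477×7.180^2) / (2.45×7.180^1.5) = 2.459/47.14 = 0.0522.
Since the desired path is higher order in A, keeping C_A high (PFR or concentrated feed) favours P.

0.0522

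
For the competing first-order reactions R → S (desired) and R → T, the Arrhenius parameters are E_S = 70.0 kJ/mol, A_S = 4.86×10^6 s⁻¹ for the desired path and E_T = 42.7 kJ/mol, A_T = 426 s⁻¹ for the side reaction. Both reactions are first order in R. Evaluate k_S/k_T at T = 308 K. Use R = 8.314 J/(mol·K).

0.267

Since both paths have the same order in R, the concentration cancels and S_{S/T} = k_S/k_T = (A_S/A_T)·exp[(E_T−E_S)/(RT)].
(E_T−E_S)/(RT) = (42.7−70.0)×10³/(8.314×308) = -27300/2561 = -10.66.
k_S/k_T = (4.86×10^6/426)·exp(-10.66) = 11408 × 2.344×10^-5 = 0.267.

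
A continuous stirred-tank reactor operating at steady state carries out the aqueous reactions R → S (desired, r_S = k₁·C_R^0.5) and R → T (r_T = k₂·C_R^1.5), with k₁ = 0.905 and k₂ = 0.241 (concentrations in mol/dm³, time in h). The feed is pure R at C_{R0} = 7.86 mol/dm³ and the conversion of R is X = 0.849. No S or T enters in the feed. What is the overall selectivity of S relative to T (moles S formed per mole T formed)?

3.16

Exit C_R = C_{R0}(1−X) = 7.86×0.151 = 1.187 mol/dm³.
A CSTR operates uniformly at the exit composition, giving r_S = 0.9859 and r_T = 0.3116 (each k·C_R^n at C_R = 1.187).
Overall selectivity = C_S/C_T = r_Sτ/(r_Tτ) = r_S/r_T = 3.16.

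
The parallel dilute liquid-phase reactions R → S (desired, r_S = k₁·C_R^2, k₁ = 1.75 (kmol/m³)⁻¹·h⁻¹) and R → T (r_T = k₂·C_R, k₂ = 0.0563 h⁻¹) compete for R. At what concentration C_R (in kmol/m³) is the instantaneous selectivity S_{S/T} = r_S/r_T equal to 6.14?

0.198 kmol/m³

S_{S/T} = (k₁/k₂)·C_R ⇒ C_R = S·k₂/k₁.
= 6.14×0.0563/1.75 = 0.198 kmol/m³.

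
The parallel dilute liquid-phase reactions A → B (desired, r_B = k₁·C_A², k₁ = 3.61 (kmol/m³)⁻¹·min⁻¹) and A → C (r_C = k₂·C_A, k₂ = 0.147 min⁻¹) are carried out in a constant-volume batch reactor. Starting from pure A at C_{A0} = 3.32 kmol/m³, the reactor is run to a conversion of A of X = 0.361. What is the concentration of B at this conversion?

1.18 kmol/m³

C_A = C_{A0}(1−X) = 2.121 kmol/m³.
Along a PFR/batch, dC_C/dC_A = −r_C/(r_B+r_C) = −k₂/(k₂+k₁·C_A).
Integrating from C_{A0} to C_A: C_C = (0.147/3.61)·ln[(0.147+3.61·3.32)/(0.147+3.61·2.12)] = 0.04072·ln(12.13/7.806) = 0.01796 kmol/m³.
Then C_B = (C_{A0}−C_A) − C_C = 1.199 − 0.01796 = 1.181 kmol/m³.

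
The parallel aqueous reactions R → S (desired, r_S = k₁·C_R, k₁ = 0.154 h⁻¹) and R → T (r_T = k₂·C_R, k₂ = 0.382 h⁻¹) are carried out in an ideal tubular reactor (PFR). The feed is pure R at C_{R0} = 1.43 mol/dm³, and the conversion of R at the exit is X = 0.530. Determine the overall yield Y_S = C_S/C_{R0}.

C_R = C_{R0}(1−X) = 0.6721 mol/dm³.
Both paths are first order in R, so the instantaneous fraction to S is constant: dC_S/d(−C_R) = k₁/(k₁+k₂) = 0.2873.
C_S = 0.2873·(C_{R0}−C_R) = 0.2873×0.7579 = 0.218 mol/dm³.
Y_S = C_S/C_{R0} = 0.2178/1.43 = 0.152.

0.152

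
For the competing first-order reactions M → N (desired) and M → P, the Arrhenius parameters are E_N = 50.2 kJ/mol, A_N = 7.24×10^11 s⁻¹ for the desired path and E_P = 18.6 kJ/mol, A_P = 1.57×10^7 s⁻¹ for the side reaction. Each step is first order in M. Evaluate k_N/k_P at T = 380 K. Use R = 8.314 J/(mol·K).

k_N/k_P = (A_N/A_P)·exp[−(E_N−E_P)/(RT)] = (A_N/A_P)·exp[(E_P−E_N)/(RT)].
(E_P−E_N)/(RT) = (18.6−50.2)×10³/(8.314×380) = -31600/3159 = -10.00.
k_N/k_P = (7.24×10^11/1.57×10^7)·exp(-10.00) = 46115 × 4.530×10^-5 = 2.09.
Since E_N > E_P, raising the temperature improves selectivity toward N.

2.09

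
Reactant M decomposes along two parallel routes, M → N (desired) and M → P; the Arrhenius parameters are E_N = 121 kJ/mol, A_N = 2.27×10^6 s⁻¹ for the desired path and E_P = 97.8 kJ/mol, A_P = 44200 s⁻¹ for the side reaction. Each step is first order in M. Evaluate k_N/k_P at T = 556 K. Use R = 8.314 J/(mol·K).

With equal orders, S_{N/P} = k_N/k_P = (A_N/A_P)·exp[(E_P−E_N)/(RT)].
(E_P−E_N)/(RT) = (97.8−121)×10³/(8.314×556) = -23200/4623 = -5.019.
k_N/k_P = (2.27×10^6/44200)·exp(-5.019) = 51.36 × 0.006612 = 0.340.
Since E_N > E_P, raising the temperature improves selectivity toward N.

0.340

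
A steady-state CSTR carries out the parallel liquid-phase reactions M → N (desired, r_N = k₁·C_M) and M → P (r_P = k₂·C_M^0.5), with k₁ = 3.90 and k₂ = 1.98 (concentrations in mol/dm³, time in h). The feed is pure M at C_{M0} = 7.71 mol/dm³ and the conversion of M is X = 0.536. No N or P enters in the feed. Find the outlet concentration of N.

3.26 mol/dm³

Exit C_M = C_{M0}(1−X) = 7.71×0.464 = 3.577 mol/dm³.
Rates in a CSTR are evaluated at the outlet concentration: r_N = 3.90×3.577 = 13.95, r_P = 1.98×3.577^0.5 = 3.745.
Fraction of consumed M going to N: r_N/(r_N+r_P) = 0.7884.
C_N = 0.7884·C_{M0}·X = 0.7884×7.71×0.536 = 3.26 mol/dm³.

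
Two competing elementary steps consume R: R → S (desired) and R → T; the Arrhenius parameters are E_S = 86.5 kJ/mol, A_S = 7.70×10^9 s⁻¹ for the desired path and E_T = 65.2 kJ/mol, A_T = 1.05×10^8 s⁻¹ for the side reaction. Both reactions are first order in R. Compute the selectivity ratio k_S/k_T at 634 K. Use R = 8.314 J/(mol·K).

k_S/k_T = (A_S/A_T)·exp[−(E_S−E_T)/(RT)] = (A_S/A_T)·exp[(E_T−E_S)/(RT)].
(E_T−E_S)/(RT) = (65.2−86.5)×10³/(8.314×634) = -21300/5271 = -4.041.
k_S/k_T = (7.70×10^9/1.05×10^8)·exp(-4.041) = 73.33 × 0.01758 = 1.29.
Since E_S > E_T, raising the temperature improves selectivity toward S.

1.29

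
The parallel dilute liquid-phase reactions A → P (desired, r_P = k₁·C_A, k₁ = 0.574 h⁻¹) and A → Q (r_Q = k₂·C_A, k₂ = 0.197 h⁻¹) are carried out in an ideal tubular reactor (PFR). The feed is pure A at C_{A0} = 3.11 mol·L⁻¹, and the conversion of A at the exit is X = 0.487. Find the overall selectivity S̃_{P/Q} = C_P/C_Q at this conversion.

2.91

C_A = C_{A0}(1−X) = 1.595 mol·L⁻¹.
Both paths are first order in A, so the instantaneous fraction to P is constant: dC_P/d(−C_A) = k₁/(k₁+k₂) = 0.7445.
C_P = 0.7445·(C_{A0}−C_A) = 0.7445×1.515 = 1.13 mol·L⁻¹.
C_Q = (C_{A0}−C_A)−C_P = 0.3870 mol·L⁻¹; S̃_{P/Q} = 1.128/0.3870 = 2.91.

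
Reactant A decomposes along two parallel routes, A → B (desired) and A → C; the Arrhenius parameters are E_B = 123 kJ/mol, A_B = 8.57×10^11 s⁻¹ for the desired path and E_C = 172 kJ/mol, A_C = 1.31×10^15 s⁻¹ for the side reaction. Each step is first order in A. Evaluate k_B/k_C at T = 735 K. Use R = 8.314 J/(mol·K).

k_B/k_C = (A_B/A_C)·exp[−(E_B−E_C)/(RT)] = (A_B/A_C)·exp[(E_C−E_B)/(RT)].
(E_C−E_B)/(RT) = (172−123)×10³/(8.314×735) = 49000/6111 = 8.019.
k_B/k_C = (8.57×10^11/1.31×10^15)·exp(8.019) = 6.542×10^-4 × 3037 = 1.99.

1.99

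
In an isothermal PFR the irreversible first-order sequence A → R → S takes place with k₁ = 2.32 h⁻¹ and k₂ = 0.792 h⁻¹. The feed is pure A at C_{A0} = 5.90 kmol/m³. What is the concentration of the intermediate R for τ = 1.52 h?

2.42 kmol/m³

The intermediate concentration in a first-order A→B→C sequence is C_R = k₁C_{A0}(e^(−k₁τ) − e^(−k₂τ))/(k₂−k₁).
e^(−k₁τ) = e^(−2.32×1.52) = e^(−3.526) = 0.02941; e^(−k₂τ) = e^(−1.204) = 0.3000.
C_R = 2.32×5.90/(0.792−2.32) × (0.02941−0.3000) = (-8.958)×(-0.2706) = 2.424 kmol/m³.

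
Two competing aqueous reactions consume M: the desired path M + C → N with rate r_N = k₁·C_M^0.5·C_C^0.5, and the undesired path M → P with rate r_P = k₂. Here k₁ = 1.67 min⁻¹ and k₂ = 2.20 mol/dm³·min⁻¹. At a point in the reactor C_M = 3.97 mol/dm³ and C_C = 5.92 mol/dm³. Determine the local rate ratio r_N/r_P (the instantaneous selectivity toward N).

3.68

S_{N/P} = r_N/r_P = (k₁·C_M^0.5·C_C^0.5)/(k₂) = (k₁/k₂)·C_M^0.5·C_C^0.5.
= (1.67×3.970^0.5×5.920^0.5) / (2.20) = 8.096/2.200 = 3.68.
Since the desired path is higher order in M, keeping C_M high (PFR or concentrated feed) favours N.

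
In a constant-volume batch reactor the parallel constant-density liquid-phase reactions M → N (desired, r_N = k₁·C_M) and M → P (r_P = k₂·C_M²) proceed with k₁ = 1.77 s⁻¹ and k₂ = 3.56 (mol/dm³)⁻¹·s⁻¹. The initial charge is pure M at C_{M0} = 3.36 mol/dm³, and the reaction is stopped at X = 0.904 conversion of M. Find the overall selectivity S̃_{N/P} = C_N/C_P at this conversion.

0.340

C_M = C_{M0}(1−X) = 0.3226 mol/dm³.
Along a PFR/batch, dC_N/dC_M = −r_N/(r_N+r_P) = −k₁/(k₁+k₂·C_M).
Integrating from C_{M0} to C_M: C_N = (1.77/3.56)·ln[(1.77+3.56·3.36)/(1.77+3.56·0.323)] = 0.4972·ln(13.73/2.918) = 0.7700 mol/dm³.
C_P = (C_{M0}−C_M)−C_N = 2.267 mol/dm³; S̃_{N/P} = 0.7700/2.267 = 0.340.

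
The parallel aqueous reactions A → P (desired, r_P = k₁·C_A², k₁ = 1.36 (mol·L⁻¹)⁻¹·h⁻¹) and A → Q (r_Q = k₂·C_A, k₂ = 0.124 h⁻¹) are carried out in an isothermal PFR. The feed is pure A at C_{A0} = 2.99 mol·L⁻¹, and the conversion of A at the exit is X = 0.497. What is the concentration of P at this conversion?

C_A = C_{A0}(1−X) = 1.504 mol·L⁻¹.
Along a PFR/batch, dC_Q/dC_A = −r_Q/(r_P+r_Q) = −k₂/(k₂+k₁·C_A).
Integrating from C_{A0} to C_A: C_Q = (0.124/1.36)·ln[(0.124+1.36·2.99)/(0.124+1.36·1.50)] = 0.09118·ln(4.190/2.169) = 0.06003 mol·L⁻¹.
Then C_P = (C_{A0}−C_A) − C_Q = 1.486 − 0.06003 = 1.426 mol·L⁻¹.

1.43 mol·L⁻¹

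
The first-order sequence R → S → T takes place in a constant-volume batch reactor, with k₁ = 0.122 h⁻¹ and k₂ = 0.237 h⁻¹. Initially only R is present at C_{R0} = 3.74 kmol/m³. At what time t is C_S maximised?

The intermediate peaks when r₁ = r₂, i.e. k₁e^(−k₁t) = k₂e^(−k₂t), giving t_opt = ln(k₂/k₁)/(k₂−k₁).
= ln(0.237/0.122)/(0.237−0.122) = ln(1.943)/0.1150 = 0.6640/0.1150 = 5.77 h.

5.77 h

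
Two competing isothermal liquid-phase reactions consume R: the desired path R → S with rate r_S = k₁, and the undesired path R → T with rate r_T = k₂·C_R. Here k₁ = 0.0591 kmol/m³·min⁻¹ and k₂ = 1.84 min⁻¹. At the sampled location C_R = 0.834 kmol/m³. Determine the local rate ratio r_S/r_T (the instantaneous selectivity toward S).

0.0385

S_{S/T} = r_S/r_T = (k₁)/(k₂·C_R) = (k₁/k₂)·C_R⁻¹.
= (0.0591) / (1.84×0.8340) = 0.05910/1.535 = 0.0385.
The undesired path is higher order in R, so low C_R (CSTR or dilute feed) favours S.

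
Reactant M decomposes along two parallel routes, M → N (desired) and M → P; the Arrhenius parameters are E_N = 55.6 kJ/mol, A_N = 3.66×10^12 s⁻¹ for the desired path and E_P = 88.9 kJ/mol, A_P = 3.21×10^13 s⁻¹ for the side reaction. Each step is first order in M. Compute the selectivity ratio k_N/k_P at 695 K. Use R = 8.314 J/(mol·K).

36.3

k_N/k_P = (A_N/A_P)·exp[−(E_N−E_P)/(RT)] = (A_N/A_P)·exp[(E_P−E_N)/(RT)].
(E_P−E_N)/(RT) = (88.9−55.6)×10³/(8.314×695) = 33300/5778 = 5.763.
k_N/k_P = (3.66×10^12/3.21×10^13)·exp(5.763) = 0.1140 × 318.3 = 36.3.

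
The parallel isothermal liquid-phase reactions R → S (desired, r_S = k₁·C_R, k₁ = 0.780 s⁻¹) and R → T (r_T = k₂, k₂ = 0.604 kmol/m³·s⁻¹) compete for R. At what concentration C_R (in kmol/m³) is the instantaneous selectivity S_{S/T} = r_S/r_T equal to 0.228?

0.177 kmol/m³

S_{S/T} = (k₁/k₂)·C_R ⇒ C_R = S·k₂/k₁.
= 0.228×0.604/0.780 = 0.177 kmol/m³.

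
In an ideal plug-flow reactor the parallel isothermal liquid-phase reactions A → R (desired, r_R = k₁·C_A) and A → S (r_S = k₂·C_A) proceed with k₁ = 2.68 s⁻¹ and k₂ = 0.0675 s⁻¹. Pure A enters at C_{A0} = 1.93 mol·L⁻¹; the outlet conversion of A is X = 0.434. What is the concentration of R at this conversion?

0.817 mol·L⁻¹

C_A = C_{A0}(1−X) = 1.092 mol·L⁻¹.
Both paths are first order in A, so the instantaneous fraction to R is constant: dC_R/d(−C_A) = k₁/(k₁+k₂) = 0.9754.
C_R = 0.9754·(C_{A0}−C_A) = 0.9754×0.8376 = 0.817 mol·L⁻¹.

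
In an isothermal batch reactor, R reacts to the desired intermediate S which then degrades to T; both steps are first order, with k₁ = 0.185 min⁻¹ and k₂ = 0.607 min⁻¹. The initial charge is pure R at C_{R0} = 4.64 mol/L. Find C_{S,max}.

Evaluating C_S at t_opt = ln(k₂/k₁)/(k₂−k₁) gives C_{S,max}/C_{R0} = (k₁/k₂)^[k₂/(k₂−k₁)].
= (0.185/0.607)^(0.607/(0.607−0.185)) = (0.3048)^(1.438) = 0.1810.
C_{S,max} = 0.1810×4.64 = 0.840 mol/L.

0.840 mol/L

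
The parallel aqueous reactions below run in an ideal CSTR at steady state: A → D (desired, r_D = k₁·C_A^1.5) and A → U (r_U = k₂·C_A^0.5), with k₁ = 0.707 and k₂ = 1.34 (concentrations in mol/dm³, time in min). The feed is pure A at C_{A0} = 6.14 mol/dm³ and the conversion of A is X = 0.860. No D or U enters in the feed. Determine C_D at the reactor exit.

Exit C_A = C_{A0}(1−X) = 6.14×0.140 = 0.8596 mol/dm³.
In a CSTR the entire volume is at exit conditions, so r_D = 0.707×0.8596^1.5 = 0.5635 and r_U = 1.34×0.8596^0.5 = 1.242.
Fraction of consumed A going to D: r_D/(r_D+r_U) = 0.3120.
C_D = 0.3120·C_{A0}·X = 0.3120×6.14×0.860 = 1.65 mol/dm³.

1.65 mol/dm³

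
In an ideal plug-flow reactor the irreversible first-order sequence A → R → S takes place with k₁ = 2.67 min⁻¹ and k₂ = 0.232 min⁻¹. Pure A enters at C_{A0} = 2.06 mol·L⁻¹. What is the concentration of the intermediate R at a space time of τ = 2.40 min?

1.29 mol·L⁻¹

Solving the coupled first-order balances gives C_R(τ) = [k₁/(k₂−k₁)]·C_{A0}·(e^(−k₁τ) − e^(−k₂τ)).
e^(−k₁τ) = e^(−2.67×2.40) = e^(−6.408) = 0.001648; e^(−k₂τ) = e^(−0.5568) = 0.5730.
C_R = 2.67×2.06/(0.232−2.67) × (0.001648−0.5730) = (-2.256)×(-0.5714) = 1.289 mol·L⁻¹.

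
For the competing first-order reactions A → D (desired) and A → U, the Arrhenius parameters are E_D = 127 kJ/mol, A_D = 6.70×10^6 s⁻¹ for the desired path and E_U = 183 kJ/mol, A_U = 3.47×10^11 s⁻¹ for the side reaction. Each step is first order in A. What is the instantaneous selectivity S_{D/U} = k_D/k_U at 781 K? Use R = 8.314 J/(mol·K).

Since both paths have the same order in A, the concentration cancels and S_{D/U} = k_D/k_U = (A_D/A_U)·exp[(E_U−E_D)/(RT)].
(E_U−E_D)/(RT) = (183−127)×10³/(8.314×781) = 56000/6493 = 8.624.
k_D/k_U = (6.70×10^6/3.47×10^11)·exp(8.624) = 1.931×10^-5 × 5566 = 0.107.
Since E_D < E_U, lowering the temperature improves selectivity toward D.

0.107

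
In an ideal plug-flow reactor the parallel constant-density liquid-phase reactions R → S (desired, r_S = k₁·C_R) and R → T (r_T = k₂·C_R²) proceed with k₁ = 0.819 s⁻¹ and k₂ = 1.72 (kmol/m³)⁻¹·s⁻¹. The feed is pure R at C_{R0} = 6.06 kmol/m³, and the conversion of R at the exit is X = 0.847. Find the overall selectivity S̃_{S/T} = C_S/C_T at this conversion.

C_R = C_{R0}(1−X) = 0.9272 kmol/m³.
Along a PFR/batch, dC_S/dC_R = −r_S/(r_S+r_T) = −k₁/(k₁+k₂·C_R).
Integrating from C_{R0} to C_R: C_S = (0.819/1.72)·ln[(0.819+1.72·6.06)/(0.819+1.72·0.927)] = 0.4762·ln(11.24/2.414) = 0.7326 kmol/m³.
C_T = (C_{R0}−C_R)−C_S = 4.400 kmol/m³; S̃_{S/T} = 0.7326/4.400 = 0.166.

0.166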